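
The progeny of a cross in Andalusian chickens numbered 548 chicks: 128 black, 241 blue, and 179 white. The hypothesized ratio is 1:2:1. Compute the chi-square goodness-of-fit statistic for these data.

Total ratio parts = 4. Expected numbers out of 548:
  black: 548 × 1/4 = 137
  blue: 548 × 2/4 = 274
  white: 548 × 1/4 = 137
χ² = Σ (O − E)² / E
  black: (128 − 137)² / 137 = 0.5912
  blue: (241 − 274)² / 274 = 3.9745
  white: (179 − 137)² / 137 = 12.8759
χ² = 0.5912 + 3.9745 + 12.8759 = 17.4416 ≈ 17.442

17.442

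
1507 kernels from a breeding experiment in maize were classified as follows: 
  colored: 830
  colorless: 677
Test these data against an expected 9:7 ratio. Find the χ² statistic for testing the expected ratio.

0.844

Expected counts for N = 1507 under a 9:7 ratio (total parts = 16):
  colored: 1507 × 9/16 = 847.6875
  colorless: 1507 × 7/16 = 659.3125
χ² = Σ (O − E)² / E
  colored: (830 − 847.6875)² / 847.6875 = 0.3691
  colorless: (677 − 659.3125)² / 659.3125 = 0.4745
χ² = 0.3691 + 0.4745 = 0.8436 ≈ 0.844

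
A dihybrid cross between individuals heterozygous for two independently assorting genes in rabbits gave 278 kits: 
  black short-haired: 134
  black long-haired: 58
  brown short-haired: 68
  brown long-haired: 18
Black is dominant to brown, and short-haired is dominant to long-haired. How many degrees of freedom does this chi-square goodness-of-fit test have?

A dihybrid F₂ with independent assortment and complete dominance at both loci gives a 9:3:3:1 phenotypic ratio.
A goodness-of-fit test with 4 phenotype classes has df = 4 − 1 = 3.

3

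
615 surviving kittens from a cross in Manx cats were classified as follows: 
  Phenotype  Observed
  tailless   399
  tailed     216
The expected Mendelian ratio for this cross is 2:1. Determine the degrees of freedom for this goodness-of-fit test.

A goodness-of-fit test with 2 phenotype classes has df = 2 − 1 = 1.

1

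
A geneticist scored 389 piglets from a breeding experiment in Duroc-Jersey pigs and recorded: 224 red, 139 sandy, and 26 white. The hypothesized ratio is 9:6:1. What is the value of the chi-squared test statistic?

0.564

Expected counts for N = 389 under a 9:6:1 ratio (total parts = 16):
  red: 389 × 9/16 = 218.8125
  sandy: 389 × 6/16 = 145.875
  white: 389 × 1/16 = 24.3125
χ² = Σ (O − E)² / E
  red: (224 − 218.8125)² / 218.8125 = 0.1230
  sandy: (139 − 145.875)² / 145.875 = 0.3240
  white: (26 − 24.3125)² / 24.3125 = 0.1171
χ² = 0.1230 + 0.3240 + 0.1171 = 0.5641 ≈ 0.564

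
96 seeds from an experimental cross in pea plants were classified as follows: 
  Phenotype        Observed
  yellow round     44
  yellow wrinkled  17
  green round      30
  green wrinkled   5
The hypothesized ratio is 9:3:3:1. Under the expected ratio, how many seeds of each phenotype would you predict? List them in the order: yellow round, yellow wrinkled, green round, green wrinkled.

Total ratio parts = 16. Expected numbers out of 96:
  yellow round: 96 × 9/16 = 54
  yellow wrinkled: 96 × 3/16 = 18
  green round: 96 × 3/16 = 18
  green wrinkled: 96 × 1/16 = 6

54, 18, 18, 6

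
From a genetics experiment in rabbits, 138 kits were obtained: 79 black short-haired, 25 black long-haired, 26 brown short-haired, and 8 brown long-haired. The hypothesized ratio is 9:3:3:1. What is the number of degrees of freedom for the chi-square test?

3

A goodness-of-fit test with 4 phenotype classes has df = 4 − 1 = 3.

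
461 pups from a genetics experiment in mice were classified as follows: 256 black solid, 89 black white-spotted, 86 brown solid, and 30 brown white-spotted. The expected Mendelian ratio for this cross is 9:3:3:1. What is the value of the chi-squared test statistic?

Expected counts for N = 461 under a 9:3:3:1 ratio (total parts = 16):
  black solid: 461 × 9/16 = 259.3125
  black white-spotted: 461 × 3/16 = 86.4375
  brown solid: 461 × 3/16 = 86.4375
  brown white-spotted: 461 × 1/16 = 28.8125
χ² = Σ (O − E)² / E
  black solid: (256 − 259.3125)² / 259.3125 = 0.0423
  black white-spotted: (89 − 86.4375)² / 86.4375 = 0.0760
  brown solid: (86 − 86.4375)² / 86.4375 = 0.0022
  brown white-spotted: (30 − 28.8125)² / 28.8125 = 0.0489
χ² = 0.0423 + 0.0760 + 0.0022 + 0.0489 = 0.1694 ≈ 0.169

0.169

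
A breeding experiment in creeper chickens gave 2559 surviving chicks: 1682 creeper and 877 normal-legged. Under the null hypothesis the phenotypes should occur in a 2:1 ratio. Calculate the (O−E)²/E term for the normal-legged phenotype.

Under the 2:1 hypothesis (Σ ratio = 3, N = 2559):
  creeper: 2559 × 2/3 = 1706
  normal-legged: 2559 × 1/3 = 853
Contribution of normal-legged: (877 − 853)² / 853 = 0.6753

0.675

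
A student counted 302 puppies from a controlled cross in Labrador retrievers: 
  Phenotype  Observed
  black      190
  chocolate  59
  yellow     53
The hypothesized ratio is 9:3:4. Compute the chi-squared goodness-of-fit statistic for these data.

The 9:3:4 ratio has 16 parts, so with N = 302 the expected counts are:
  black: 302 × 9/16 = 169.875
  chocolate: 302 × 3/16 = 56.625
  yellow: 302 × 4/16 = 75.5
χ² = Σ (O − E)² / E
  black: (190 − 169.875)² / 169.875 = 2.3842
  chocolate: (59 − 56.625)² / 56.625 = 0.0996
  yellow: (53 − 75.5)² / 75.5 = 6.7053
χ² = 2.3842 + 0.0996 + 6.7053 = 9.1891 ≈ 9.189

9.189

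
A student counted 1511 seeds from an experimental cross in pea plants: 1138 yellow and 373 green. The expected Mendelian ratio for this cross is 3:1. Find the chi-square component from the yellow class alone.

Total ratio parts = 4. Expected numbers out of 1511:
  yellow: 1511 × 3/4 = 1133.25
  green: 1511 × 1/4 = 377.75
Contribution of yellow: (1138 − 1133.25)² / 1133.25 = 0.0199

0.020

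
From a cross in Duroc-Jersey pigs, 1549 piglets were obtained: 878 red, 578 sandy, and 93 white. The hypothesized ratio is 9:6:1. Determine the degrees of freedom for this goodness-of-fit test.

2

A goodness-of-fit test with 3 phenotype classes has df = 3 − 1 = 2.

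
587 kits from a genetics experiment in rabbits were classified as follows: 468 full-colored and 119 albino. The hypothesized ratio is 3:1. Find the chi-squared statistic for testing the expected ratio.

Under the 3:1 hypothesis (Σ ratio = 4, N = 587):
  full-colored: 587 × 3/4 = 440.25
  albino: 587 × 1/4 = 146.75
χ² = Σ (O − E)² / E
  full-colored: (468 − 440.25)² / 440.25 = 1.7491
  albino: (119 − 146.75)² / 146.75 = 5.2474
χ² = 1.7491 + 5.2474 = 6.9965 ≈ 6.997

6.997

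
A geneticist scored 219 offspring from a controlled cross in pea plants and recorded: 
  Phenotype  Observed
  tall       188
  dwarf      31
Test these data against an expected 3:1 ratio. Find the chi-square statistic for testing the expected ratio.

The 3:1 ratio has 4 parts, so with N = 219 the expected counts are:
  tall: 219 × 3/4 = 164.25
  dwarf: 219 × 1/4 = 54.75
χ² = Σ (O − E)² / E
  tall: (188 − 164.25)² / 164.25 = 3.4342
  dwarf: (31 − 54.75)² / 54.75 = 10.3025
χ² = 3.4342 + 10.3025 = 13.7367 ≈ 13.737

13.737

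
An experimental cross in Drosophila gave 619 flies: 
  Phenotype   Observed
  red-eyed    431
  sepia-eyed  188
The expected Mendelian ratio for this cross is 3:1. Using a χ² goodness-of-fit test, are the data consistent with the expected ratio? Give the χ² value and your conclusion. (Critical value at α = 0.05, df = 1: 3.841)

Under the 3:1 hypothesis (Σ ratio = 4, N = 619):
  red-eyed: 619 × 3/4 = 464.25
  sepia-eyed: 619 × 1/4 = 154.75
χ² = Σ (O − E)² / E
  red-eyed: (431 − 464.25)² / 464.25 = 2.3814
  sepia-eyed: (188 − 154.75)² / 154.75 = 7.1442
χ² = 2.3814 + 7.1442 = 9.5256 ≈ 9.526
Degrees of freedom = 2 − 1 = 1; critical value at α = 0.05 is 3.841.
Since 9.526 > 3.841, we reject the null hypothesis — the data do not fit the 3:1 ratio.

9.526; not consistent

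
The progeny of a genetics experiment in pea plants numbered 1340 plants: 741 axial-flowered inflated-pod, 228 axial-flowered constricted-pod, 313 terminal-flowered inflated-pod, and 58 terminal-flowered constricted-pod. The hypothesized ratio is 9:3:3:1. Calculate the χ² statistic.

25.461

The 9:3:3:1 ratio has 16 parts, so with N = 1340 the expected counts are:
  axial-flowered inflated-pod: 1340 × 9/16 = 753.75
  axial-flowered constricted-pod: 1340 × 3/16 = 251.25
  terminal-flowered inflated-pod: 1340 × 3/16 = 251.25
  terminal-flowered constricted-pod: 1340 × 1/16 = 83.75
χ² = Σ (O − E)² / E
  axial-flowered inflated-pod: (741 − 753.75)² / 753.75 = 0.2157
  axial-flowered constricted-pod: (228 − 251.25)² / 251.25 = 2.1515
  terminal-flowered inflated-pod: (313 − 251.25)² / 251.25 = 15.1764
  terminal-flowered constricted-pod: (58 − 83.75)² / 83.75 = 7.9172
χ² = 0.2157 + 2.1515 + 15.1764 + 7.9172 = 25.4608 ≈ 25.461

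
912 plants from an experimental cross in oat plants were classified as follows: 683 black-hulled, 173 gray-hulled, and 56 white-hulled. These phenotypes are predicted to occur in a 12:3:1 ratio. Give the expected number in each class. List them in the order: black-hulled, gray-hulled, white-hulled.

The 12:3:1 ratio has 16 parts, so with N = 912 the expected counts are:
  black-hulled: 912 × 12/16 = 684
  gray-hulled: 912 × 3/16 = 171
  white-hulled: 912 × 1/16 = 57

684, 171, 57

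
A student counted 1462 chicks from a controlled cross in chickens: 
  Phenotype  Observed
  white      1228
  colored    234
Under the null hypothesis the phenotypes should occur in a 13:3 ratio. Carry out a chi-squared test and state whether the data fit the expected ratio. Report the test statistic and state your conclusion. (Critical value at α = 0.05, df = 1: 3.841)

Total ratio parts = 16. Expected numbers out of 1462:
  white: 1462 × 13/16 = 1187.875
  colored: 1462 × 3/16 = 274.125
χ² = Σ (O − E)² / E
  white: (1228 − 1187.875)² / 1187.875 = 1.3554
  colored: (234 − 274.125)² / 274.125 = 5.8733
χ² = 1.3554 + 5.8733 = 7.2287 ≈ 7.229
Degrees of freedom = 2 − 1 = 1; critical value at α = 0.05 is 3.841.
Since 7.229 > 3.841, we reject the null hypothesis — the data do not fit the 13:3 ratio.

7.229; not consistent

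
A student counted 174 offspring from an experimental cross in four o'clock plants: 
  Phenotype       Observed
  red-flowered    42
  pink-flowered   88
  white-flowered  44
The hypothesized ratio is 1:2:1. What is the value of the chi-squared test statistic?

The 1:2:1 ratio has 4 parts, so with N = 174 the expected counts are:
  red-flowered: 174 × 1/4 = 43.5
  pink-flowered: 174 × 2/4 = 87
  white-flowered: 174 × 1/4 = 43.5
χ² = Σ (O − E)² / E
  red-flowered: (42 − 43.5)² / 43.5 = 0.0517
  pink-flowered: (88 − 87)² / 87 = 0.0115
  white-flowered: (44 − 43.5)² / 43.5 = 0.0057
χ² = 0.0517 + 0.0115 + 0.0057 = 0.0689 ≈ 0.069

0.069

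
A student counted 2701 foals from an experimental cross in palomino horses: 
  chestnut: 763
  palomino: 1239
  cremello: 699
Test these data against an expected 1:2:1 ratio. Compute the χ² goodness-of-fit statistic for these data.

21.444

The 1:2:1 ratio has 4 parts, so with N = 2701 the expected counts are:
  chestnut: 2701 × 1/4 = 675.25
  palomino: 2701 × 2/4 = 1350.5
  cremello: 2701 × 1/4 = 675.25
χ² = Σ (O − E)² / E
  chestnut: (763 − 675.25)² / 675.25 = 11.4033
  palomino: (1239 − 1350.5)² / 1350.5 = 9.2057
  cremello: (699 − 675.25)² / 675.25 = 0.8353
χ² = 11.4033 + 9.2057 + 0.8353 = 21.4443 ≈ 21.444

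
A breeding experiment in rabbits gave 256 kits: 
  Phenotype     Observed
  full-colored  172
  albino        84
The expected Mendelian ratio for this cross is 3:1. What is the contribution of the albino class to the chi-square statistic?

Expected counts for N = 256 under a 3:1 ratio (total parts = 4):
  full-colored: 256 × 3/4 = 192
  albino: 256 × 1/4 = 64
Contribution of albino: (84 − 64)² / 64 = 6.2500

6.250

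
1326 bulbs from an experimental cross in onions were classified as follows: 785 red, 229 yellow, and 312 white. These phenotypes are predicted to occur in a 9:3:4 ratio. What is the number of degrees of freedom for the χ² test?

A goodness-of-fit test with 3 phenotype classes has df = 3 − 1 = 2.

2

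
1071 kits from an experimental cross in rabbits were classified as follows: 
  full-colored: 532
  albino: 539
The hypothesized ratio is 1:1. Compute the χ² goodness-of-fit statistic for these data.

Expected counts for N = 1071 under a 1:1 ratio (total parts = 2):
  full-colored: 1071 × 1/2 = 535.5
  albino: 1071 × 1/2 = 535.5
χ² = Σ (O − E)² / E
  full-colored: (532 − 535.5)² / 535.5 = 0.0229
  albino: (539 − 535.5)² / 535.5 = 0.0229
χ² = 0.0229 + 0.0229 = 0.0458 ≈ 0.046

0.046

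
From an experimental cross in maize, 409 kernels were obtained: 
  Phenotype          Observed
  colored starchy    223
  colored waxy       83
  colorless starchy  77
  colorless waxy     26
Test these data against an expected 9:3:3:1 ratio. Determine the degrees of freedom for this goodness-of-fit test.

A goodness-of-fit test with 4 phenotype classes has df = 4 − 1 = 3.

3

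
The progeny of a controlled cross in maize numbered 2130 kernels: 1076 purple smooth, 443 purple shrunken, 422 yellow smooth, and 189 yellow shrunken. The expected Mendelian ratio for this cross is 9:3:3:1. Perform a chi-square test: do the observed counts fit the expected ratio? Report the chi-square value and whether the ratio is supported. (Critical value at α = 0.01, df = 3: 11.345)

The 9:3:3:1 ratio has 16 parts, so with N = 2130 the expected counts are:
  purple smooth: 2130 × 9/16 = 1198.125
  purple shrunken: 2130 × 3/16 = 399.375
  yellow smooth: 2130 × 3/16 = 399.375
  yellow shrunken: 2130 × 1/16 = 133.125
χ² = Σ (O − E)² / E
  purple smooth: (1076 − 1198.125)² / 1198.125 = 12.4482
  purple shrunken: (443 − 399.375)² / 399.375 = 4.7653
  yellow smooth: (422 − 399.375)² / 399.375 = 1.2817
  yellow shrunken: (189 − 133.125)² / 133.125 = 23.4518
χ² = 12.4482 + 4.7653 + 1.2817 + 23.4518 = 41.947
Degrees of freedom = 4 − 1 = 3; critical value at α = 0.01 is 11.345.
Since 41.947 > 11.345, we reject the null hypothesis — the data do not fit the 9:3:3:1 ratio.

41.947; not consistent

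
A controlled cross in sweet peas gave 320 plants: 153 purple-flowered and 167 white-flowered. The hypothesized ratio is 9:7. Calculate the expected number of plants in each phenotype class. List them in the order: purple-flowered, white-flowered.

180, 140

Total ratio parts = 16. Expected numbers out of 320:
  purple-flowered: 320 × 9/16 = 180
  white-flowered: 320 × 7/16 = 140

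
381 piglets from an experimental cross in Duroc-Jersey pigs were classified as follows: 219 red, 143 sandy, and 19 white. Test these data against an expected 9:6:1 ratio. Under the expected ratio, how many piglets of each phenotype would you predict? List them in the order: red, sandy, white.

214.3125, 142.875, 23.8125

Expected counts for N = 381 under a 9:6:1 ratio (total parts = 16):
  red: 381 × 9/16 = 214.3125
  sandy: 381 × 6/16 = 142.875
  white: 381 × 1/16 = 23.8125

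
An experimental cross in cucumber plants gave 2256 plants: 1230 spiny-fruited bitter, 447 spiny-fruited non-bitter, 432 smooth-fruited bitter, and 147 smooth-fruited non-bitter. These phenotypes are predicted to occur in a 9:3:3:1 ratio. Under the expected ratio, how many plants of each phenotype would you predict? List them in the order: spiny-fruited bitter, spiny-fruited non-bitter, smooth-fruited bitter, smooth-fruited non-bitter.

1269, 423, 423, 141

Under the 9:3:3:1 hypothesis (Σ ratio = 16, N = 2256):
  spiny-fruited bitter: 2256 × 9/16 = 1269
  spiny-fruited non-bitter: 2256 × 3/16 = 423
  smooth-fruited bitter: 2256 × 3/16 = 423
  smooth-fruited non-bitter: 2256 × 1/16 = 141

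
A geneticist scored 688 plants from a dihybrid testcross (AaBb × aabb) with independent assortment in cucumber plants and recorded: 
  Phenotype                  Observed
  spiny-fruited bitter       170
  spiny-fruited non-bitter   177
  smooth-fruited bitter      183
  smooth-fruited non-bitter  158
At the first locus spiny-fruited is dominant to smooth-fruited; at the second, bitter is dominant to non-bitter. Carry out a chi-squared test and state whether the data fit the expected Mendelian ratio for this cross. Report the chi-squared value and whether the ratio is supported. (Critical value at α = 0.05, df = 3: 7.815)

2.012; consistent

A dihybrid testcross with independent assortment gives a 1:1:1:1 ratio.
Under the 1:1:1:1 hypothesis (Σ ratio = 4, N = 688):
  spiny-fruited bitter: 688 × 1/4 = 172
  spiny-fruited non-bitter: 688 × 1/4 = 172
  smooth-fruited bitter: 688 × 1/4 = 172
  smooth-fruited non-bitter: 688 × 1/4 = 172
χ² = Σ (O − E)² / E
  spiny-fruited bitter: (170 − 172)² / 172 = 0.0233
  spiny-fruited non-bitter: (177 − 172)² / 172 = 0.1453
  smooth-fruited bitter: (183 − 172)² / 172 = 0.7035
  smooth-fruited non-bitter: (158 − 172)² / 172 = 1.1395
χ² = 0.0233 + 0.1453 + 0.7035 + 1.1395 = 2.0116 ≈ 2.012
Degrees of freedom = 4 − 1 = 3; critical value at α = 0.05 is 7.815.
Since 2.012 < 7.815, we fail to reject the null hypothesis — the data are consistent with the 1:1:1:1 ratio.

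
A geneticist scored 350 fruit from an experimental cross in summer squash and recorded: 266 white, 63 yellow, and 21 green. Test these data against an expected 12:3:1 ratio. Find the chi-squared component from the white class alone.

The 12:3:1 ratio has 16 parts, so with N = 350 the expected counts are:
  white: 350 × 12/16 = 262.5
  yellow: 350 × 3/16 = 65.625
  green: 350 × 1/16 = 21.875
Contribution of white: (266 − 262.5)² / 262.5 = 0.0467

0.047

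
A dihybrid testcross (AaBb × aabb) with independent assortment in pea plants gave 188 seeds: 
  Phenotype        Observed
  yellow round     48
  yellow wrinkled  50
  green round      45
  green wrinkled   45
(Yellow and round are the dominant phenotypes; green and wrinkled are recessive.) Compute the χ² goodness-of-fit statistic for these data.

0.383

A dihybrid testcross with independent assortment gives a 1:1:1:1 ratio.
The 1:1:1:1 ratio has 4 parts, so with N = 188 the expected counts are:
  yellow round: 188 × 1/4 = 47
  yellow wrinkled: 188 × 1/4 = 47
  green round: 188 × 1/4 = 47
  green wrinkled: 188 × 1/4 = 47
χ² = Σ (O − E)² / E
  yellow round: (48 − 47)² / 47 = 0.0213
  yellow wrinkled: (50 − 47)² / 47 = 0.1915
  green round: (45 − 47)² / 47 = 0.0851
  green wrinkled: (45 − 47)² / 47 = 0.0851
χ² = 0.0213 + 0.1915 + 0.0851 + 0.0851 = 0.383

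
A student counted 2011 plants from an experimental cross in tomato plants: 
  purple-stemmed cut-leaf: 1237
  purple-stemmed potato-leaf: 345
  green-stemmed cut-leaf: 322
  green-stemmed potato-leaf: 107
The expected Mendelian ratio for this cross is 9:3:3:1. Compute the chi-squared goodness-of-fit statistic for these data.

23.443

Under the 9:3:3:1 hypothesis (Σ ratio = 16, N = 2011):
  purple-stemmed cut-leaf: 2011 × 9/16 = 1131.1875
  purple-stemmed potato-leaf: 2011 × 3/16 = 377.0625
  green-stemmed cut-leaf: 2011 × 3/16 = 377.0625
  green-stemmed potato-leaf: 2011 × 1/16 = 125.6875
χ² = Σ (O − E)² / E
  purple-stemmed cut-leaf: (1237 − 1131.1875)² / 1131.1875 = 9.8978
  purple-stemmed potato-leaf: (345 − 377.0625)² / 377.0625 = 2.7263
  green-stemmed cut-leaf: (322 − 377.0625)² / 377.0625 = 8.0408
  green-stemmed potato-leaf: (107 − 125.6875)² / 125.6875 = 2.7785
χ² = 9.8978 + 2.7263 + 8.0408 + 2.7785 = 23.4434 ≈ 23.443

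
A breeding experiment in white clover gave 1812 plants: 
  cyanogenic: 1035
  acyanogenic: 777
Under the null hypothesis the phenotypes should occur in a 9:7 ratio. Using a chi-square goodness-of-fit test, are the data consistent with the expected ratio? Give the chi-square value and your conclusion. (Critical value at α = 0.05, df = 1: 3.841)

Total ratio parts = 16. Expected numbers out of 1812:
  cyanogenic: 1812 × 9/16 = 1019.25
  acyanogenic: 1812 × 7/16 = 792.75
χ² = Σ (O − E)² / E
  cyanogenic: (1035 − 1019.25)² / 1019.25 = 0.2434
  acyanogenic: (777 − 792.75)² / 792.75 = 0.3129
χ² = 0.2434 + 0.3129 = 0.5563 ≈ 0.556
Degrees of freedom = 2 − 1 = 1; critical value at α = 0.05 is 3.841.
Since 0.556 < 3.841, we fail to reject the null hypothesis — the data are consistent with the 9:7 ratio.

0.556; consistent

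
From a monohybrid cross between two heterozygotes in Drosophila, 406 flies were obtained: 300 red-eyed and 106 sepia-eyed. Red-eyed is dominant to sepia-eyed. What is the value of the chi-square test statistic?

0.266

For a monohybrid cross between heterozygotes with complete dominance, the expected phenotypic ratio is 3:1.
Expected counts for N = 406 under a 3:1 ratio (total parts = 4):
  red-eyed: 406 × 3/4 = 304.5
  sepia-eyed: 406 × 1/4 = 101.5
χ² = Σ (O − E)² / E
  red-eyed: (300 − 304.5)² / 304.5 = 0.0665
  sepia-eyed: (106 − 101.5)² / 101.5 = 0.1995
χ² = 0.0665 + 0.1995 = 0.266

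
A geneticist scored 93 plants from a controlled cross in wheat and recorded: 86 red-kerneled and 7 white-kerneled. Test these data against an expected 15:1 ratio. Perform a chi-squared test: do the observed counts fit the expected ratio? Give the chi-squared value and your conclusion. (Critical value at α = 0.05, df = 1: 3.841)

0.259; consistent

Expected counts for N = 93 under a 15:1 ratio (total parts = 16):
  red-kerneled: 93 × 15/16 = 87.1875
  white-kerneled: 93 × 1/16 = 5.8125
χ² = Σ (O − E)² / E
  red-kerneled: (86 − 87.1875)² / 87.1875 = 0.0162
  white-kerneled: (7 − 5.8125)² / 5.8125 = 0.2426
χ² = 0.0162 + 0.2426 = 0.2588 ≈ 0.259
Degrees of freedom = 2 − 1 = 1; critical value at α = 0.05 is 3.841.
Since 0.259 < 3.841, we fail to reject the null hypothesis — the data are consistent with the 15:1 ratio.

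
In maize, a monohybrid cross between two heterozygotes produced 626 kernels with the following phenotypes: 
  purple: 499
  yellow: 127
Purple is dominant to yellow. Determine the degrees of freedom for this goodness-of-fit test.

1

For a monohybrid cross between heterozygotes with complete dominance, the expected phenotypic ratio is 3:1.
A goodness-of-fit test with 2 phenotype classes has df = 2 − 1 = 1.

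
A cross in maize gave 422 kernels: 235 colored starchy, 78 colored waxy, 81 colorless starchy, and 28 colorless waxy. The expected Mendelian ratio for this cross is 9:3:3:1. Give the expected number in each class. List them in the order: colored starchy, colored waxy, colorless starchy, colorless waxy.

Total ratio parts = 16. Expected numbers out of 422:
  colored starchy: 422 × 9/16 = 237.375
  colored waxy: 422 × 3/16 = 79.125
  colorless starchy: 422 × 3/16 = 79.125
  colorless waxy: 422 × 1/16 = 26.375

237.375, 79.125, 79.125, 26.375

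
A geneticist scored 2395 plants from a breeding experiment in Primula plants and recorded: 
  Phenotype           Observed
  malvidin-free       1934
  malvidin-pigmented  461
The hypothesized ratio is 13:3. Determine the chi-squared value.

0.391

Under the 13:3 hypothesis (Σ ratio = 16, N = 2395):
  malvidin-free: 2395 × 13/16 = 1945.9375
  malvidin-pigmented: 2395 × 3/16 = 449.0625
χ² = Σ (O − E)² / E
  malvidin-free: (1934 − 1945.9375)² / 1945.9375 = 0.0732
  malvidin-pigmented: (461 − 449.0625)² / 449.0625 = 0.3173
χ² = 0.0732 + 0.3173 = 0.3905 ≈ 0.391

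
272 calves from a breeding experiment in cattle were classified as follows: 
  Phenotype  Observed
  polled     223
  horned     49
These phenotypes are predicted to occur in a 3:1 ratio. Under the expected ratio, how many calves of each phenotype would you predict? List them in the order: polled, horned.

Expected counts for N = 272 under a 3:1 ratio (total parts = 4):
  polled: 272 × 3/4 = 204
  horned: 272 × 1/4 = 68

204, 68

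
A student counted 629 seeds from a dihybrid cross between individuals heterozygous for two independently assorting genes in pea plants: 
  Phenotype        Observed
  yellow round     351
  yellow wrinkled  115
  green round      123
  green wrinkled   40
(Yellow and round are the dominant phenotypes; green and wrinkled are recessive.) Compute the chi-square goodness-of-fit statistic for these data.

A dihybrid F₂ with independent assortment and complete dominance at both loci gives a 9:3:3:1 phenotypic ratio.
Expected counts for N = 629 under a 9:3:3:1 ratio (total parts = 16):
  yellow round: 629 × 9/16 = 353.8125
  yellow wrinkled: 629 × 3/16 = 117.9375
  green round: 629 × 3/16 = 117.9375
  green wrinkled: 629 × 1/16 = 39.3125
χ² = Σ (O − E)² / E
  yellow round: (351 − 353.8125)² / 353.8125 = 0.0224
  yellow wrinkled: (115 − 117.9375)² / 117.9375 = 0.0732
  green round: (123 − 117.9375)² / 117.9375 = 0.2173
  green wrinkled: (40 − 39.3125)² / 39.3125 = 0.0120
χ² = 0.0224 + 0.0732 + 0.2173 + 0.0120 = 0.3249 ≈ 0.325

0.325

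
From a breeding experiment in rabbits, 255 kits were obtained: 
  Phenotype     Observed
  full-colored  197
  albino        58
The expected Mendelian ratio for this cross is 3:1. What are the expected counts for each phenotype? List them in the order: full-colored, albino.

191.25, 63.75

The 3:1 ratio has 4 parts, so with N = 255 the expected counts are:
  full-colored: 255 × 3/4 = 191.25
  albino: 255 × 1/4 = 63.75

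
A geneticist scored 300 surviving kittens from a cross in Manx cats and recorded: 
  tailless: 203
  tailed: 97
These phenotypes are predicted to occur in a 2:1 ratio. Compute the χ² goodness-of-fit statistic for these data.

Total ratio parts = 3. Expected numbers out of 300:
  tailless: 300 × 2/3 = 200
  tailed: 300 × 1/3 = 100
χ² = Σ (O − E)² / E
  tailless: (203 − 200)² / 200 = 0.0450
  tailed: (97 − 100)² / 100 = 0.0900
χ² = 0.0450 + 0.0900 = 0.135

0.135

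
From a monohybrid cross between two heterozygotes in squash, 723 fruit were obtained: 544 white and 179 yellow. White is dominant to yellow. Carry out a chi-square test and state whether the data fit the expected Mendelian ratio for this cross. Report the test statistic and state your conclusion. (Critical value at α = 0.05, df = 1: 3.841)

0.023; consistent

For a monohybrid cross between heterozygotes with complete dominance, the expected phenotypic ratio is 3:1.
The 3:1 ratio has 4 parts, so with N = 723 the expected counts are:
  white: 723 × 3/4 = 542.25
  yellow: 723 × 1/4 = 180.75
χ² = Σ (O − E)² / E
  white: (544 − 542.25)² / 542.25 = 0.0056
  yellow: (179 − 180.75)² / 180.75 = 0.0169
χ² = 0.0056 + 0.0169 = 0.0225 ≈ 0.023
Degrees of freedom = 2 − 1 = 1; critical value at α = 0.05 is 3.841.
Since 0.023 < 3.841, we fail to reject the null hypothesis — the data are consistent with the 3:1 ratio.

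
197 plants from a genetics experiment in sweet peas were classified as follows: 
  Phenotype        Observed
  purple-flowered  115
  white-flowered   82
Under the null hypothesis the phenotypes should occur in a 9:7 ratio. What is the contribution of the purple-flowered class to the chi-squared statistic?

Total ratio parts = 16. Expected numbers out of 197:
  purple-flowered: 197 × 9/16 = 110.8125
  white-flowered: 197 × 7/16 = 86.1875
Contribution of purple-flowered: (115 − 110.8125)² / 110.8125 = 0.1582

0.158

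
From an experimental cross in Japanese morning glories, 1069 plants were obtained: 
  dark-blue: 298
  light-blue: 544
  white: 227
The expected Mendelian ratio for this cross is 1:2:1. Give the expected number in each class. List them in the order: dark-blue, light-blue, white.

Expected counts for N = 1069 under a 1:2:1 ratio (total parts = 4):
  dark-blue: 1069 × 1/4 = 267.25
  light-blue: 1069 × 2/4 = 534.5
  white: 1069 × 1/4 = 267.25

267.25, 534.5, 267.25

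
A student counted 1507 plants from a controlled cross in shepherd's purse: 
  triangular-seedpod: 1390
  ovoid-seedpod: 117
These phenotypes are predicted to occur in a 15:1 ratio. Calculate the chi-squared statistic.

The 15:1 ratio has 16 parts, so with N = 1507 the expected counts are:
  triangular-seedpod: 1507 × 15/16 = 1412.8125
  ovoid-seedpod: 1507 × 1/16 = 94.1875
χ² = Σ (O − E)² / E
  triangular-seedpod: (1390 − 1412.8125)² / 1412.8125 = 0.3684
  ovoid-seedpod: (117 − 94.1875)² / 94.1875 = 5.5253
χ² = 0.3684 + 5.5253 = 5.8937 ≈ 5.894

5.894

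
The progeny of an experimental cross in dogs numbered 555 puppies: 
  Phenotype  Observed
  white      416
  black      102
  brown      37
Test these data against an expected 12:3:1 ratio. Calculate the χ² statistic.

Total ratio parts = 16. Expected numbers out of 555:
  white: 555 × 12/16 = 416.25
  black: 555 × 3/16 = 104.0625
  brown: 555 × 1/16 = 34.6875
χ² = Σ (O − E)² / E
  white: (416 − 416.25)² / 416.25 = 0.0002
  black: (102 − 104.0625)² / 104.0625 = 0.0409
  brown: (37 − 34.6875)² / 34.6875 = 0.1542
χ² = 0.0002 + 0.0409 + 0.1542 = 0.1953 ≈ 0.195

0.195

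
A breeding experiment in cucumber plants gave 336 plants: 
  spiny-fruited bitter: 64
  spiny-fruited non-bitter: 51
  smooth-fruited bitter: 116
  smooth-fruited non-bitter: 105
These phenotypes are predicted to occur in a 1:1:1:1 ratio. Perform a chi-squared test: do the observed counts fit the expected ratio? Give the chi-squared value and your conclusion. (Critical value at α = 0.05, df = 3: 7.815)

Expected counts for N = 336 under a 1:1:1:1 ratio (total parts = 4):
  spiny-fruited bitter: 336 × 1/4 = 84
  spiny-fruited non-bitter: 336 × 1/4 = 84
  smooth-fruited bitter: 336 × 1/4 = 84
  smooth-fruited non-bitter: 336 × 1/4 = 84
χ² = Σ (O − E)² / E
  spiny-fruited bitter: (64 − 84)² / 84 = 4.7619
  spiny-fruited non-bitter: (51 − 84)² / 84 = 12.9643
  smooth-fruited bitter: (116 − 84)² / 84 = 12.1905
  smooth-fruited non-bitter: (105 − 84)² / 84 = 5.2500
χ² = 4.7619 + 12.9643 + 12.1905 + 5.2500 = 35.1667 ≈ 35.167
Degrees of freedom = 4 − 1 = 3; critical value at α = 0.05 is 7.815.
Since 35.167 > 7.815, we reject the null hypothesis — the data do not fit the 1:1:1:1 ratio.

35.167; not consistent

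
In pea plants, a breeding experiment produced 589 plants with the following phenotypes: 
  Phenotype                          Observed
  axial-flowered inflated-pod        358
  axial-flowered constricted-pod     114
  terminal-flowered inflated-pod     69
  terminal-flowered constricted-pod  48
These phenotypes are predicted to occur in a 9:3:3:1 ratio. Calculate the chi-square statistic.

Expected counts for N = 589 under a 9:3:3:1 ratio (total parts = 16):
  axial-flowered inflated-pod: 589 × 9/16 = 331.3125
  axial-flowered constricted-pod: 589 × 3/16 = 110.4375
  terminal-flowered inflated-pod: 589 × 3/16 = 110.4375
  terminal-flowered constricted-pod: 589 × 1/16 = 36.8125
χ² = Σ (O − E)² / E
  axial-flowered inflated-pod: (358 − 331.3125)² / 331.3125 = 2.1497
  axial-flowered constricted-pod: (114 − 110.4375)² / 110.4375 = 0.1149
  terminal-flowered inflated-pod: (69 − 110.4375)² / 110.4375 = 15.5479
  terminal-flowered constricted-pod: (48 − 36.8125)² / 36.8125 = 3.3999
χ² = 2.1497 + 0.1149 + 15.5479 + 3.3999 = 21.2124 ≈ 21.212

21.212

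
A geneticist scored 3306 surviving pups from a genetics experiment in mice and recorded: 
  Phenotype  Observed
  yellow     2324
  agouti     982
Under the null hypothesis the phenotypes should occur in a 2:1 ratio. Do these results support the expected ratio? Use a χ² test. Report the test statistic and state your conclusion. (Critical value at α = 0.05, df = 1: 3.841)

The 2:1 ratio has 3 parts, so with N = 3306 the expected counts are:
  yellow: 3306 × 2/3 = 2204
  agouti: 3306 × 1/3 = 1102
χ² = Σ (O − E)² / E
  yellow: (2324 − 2204)² / 2204 = 6.5336
  agouti: (982 − 1102)² / 1102 = 13.0672
χ² = 6.5336 + 13.0672 = 19.6008 ≈ 19.601
Degrees of freedom = 2 − 1 = 1; critical value at α = 0.05 is 3.841.
Since 19.601 > 3.841, we reject the null hypothesis — the data do not fit the 2:1 ratio.

19.601; not consistent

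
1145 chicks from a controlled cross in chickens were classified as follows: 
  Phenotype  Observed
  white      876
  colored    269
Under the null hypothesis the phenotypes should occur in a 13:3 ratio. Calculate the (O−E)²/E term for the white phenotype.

3.171

Under the 13:3 hypothesis (Σ ratio = 16, N = 1145):
  white: 1145 × 13/16 = 930.3125
  colored: 1145 × 3/16 = 214.6875
Contribution of white: (876 − 930.3125)² / 930.3125 = 3.1708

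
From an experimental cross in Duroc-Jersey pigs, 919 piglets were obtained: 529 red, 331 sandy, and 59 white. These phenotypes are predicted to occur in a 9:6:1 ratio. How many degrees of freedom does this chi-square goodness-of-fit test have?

A goodness-of-fit test with 3 phenotype classes has df = 3 − 1 = 2.

2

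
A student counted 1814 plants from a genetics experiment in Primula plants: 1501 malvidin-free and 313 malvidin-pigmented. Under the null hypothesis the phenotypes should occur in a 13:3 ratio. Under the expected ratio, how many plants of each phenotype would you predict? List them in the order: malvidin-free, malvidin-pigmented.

Under the 13:3 hypothesis (Σ ratio = 16, N = 1814):
  malvidin-free: 1814 × 13/16 = 1473.875
  malvidin-pigmented: 1814 × 3/16 = 340.125

1473.875, 340.125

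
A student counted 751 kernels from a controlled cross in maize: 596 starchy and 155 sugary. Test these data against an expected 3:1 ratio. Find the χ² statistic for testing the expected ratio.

7.617

Total ratio parts = 4. Expected numbers out of 751:
  starchy: 751 × 3/4 = 563.25
  sugary: 751 × 1/4 = 187.75
χ² = Σ (O − E)² / E
  starchy: (596 − 563.25)² / 563.25 = 1.9042
  sugary: (155 − 187.75)² / 187.75 = 5.7127
χ² = 1.9042 + 5.7127 = 7.6169 ≈ 7.617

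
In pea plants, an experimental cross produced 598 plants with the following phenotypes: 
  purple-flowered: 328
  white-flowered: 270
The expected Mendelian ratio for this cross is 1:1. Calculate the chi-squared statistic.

Total ratio parts = 2. Expected numbers out of 598:
  purple-flowered: 598 × 1/2 = 299
  white-flowered: 598 × 1/2 = 299
χ² = Σ (O − E)² / E
  purple-flowered: (328 − 299)² / 299 = 2.8127
  white-flowered: (270 − 299)² / 299 = 2.8127
χ² = 2.8127 + 2.8127 = 5.6254 ≈ 5.625

5.625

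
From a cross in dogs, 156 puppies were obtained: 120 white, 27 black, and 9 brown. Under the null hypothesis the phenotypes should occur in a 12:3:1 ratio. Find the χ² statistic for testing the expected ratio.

0.308

The 12:3:1 ratio has 16 parts, so with N = 156 the expected counts are:
  white: 156 × 12/16 = 117
  black: 156 × 3/16 = 29.25
  brown: 156 × 1/16 = 9.75
χ² = Σ (O − E)² / E
  white: (120 − 117)² / 117 = 0.0769
  black: (27 − 29.25)² / 29.25 = 0.1731
  brown: (9 − 9.75)² / 9.75 = 0.0577
χ² = 0.0769 + 0.1731 + 0.0577 = 0.3077 ≈ 0.308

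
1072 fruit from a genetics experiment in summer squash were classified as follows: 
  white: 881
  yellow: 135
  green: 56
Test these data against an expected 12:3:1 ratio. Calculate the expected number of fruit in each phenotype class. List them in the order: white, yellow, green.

804, 201, 67

Under the 12:3:1 hypothesis (Σ ratio = 16, N = 1072):
  white: 1072 × 12/16 = 804
  yellow: 1072 × 3/16 = 201
  green: 1072 × 1/16 = 67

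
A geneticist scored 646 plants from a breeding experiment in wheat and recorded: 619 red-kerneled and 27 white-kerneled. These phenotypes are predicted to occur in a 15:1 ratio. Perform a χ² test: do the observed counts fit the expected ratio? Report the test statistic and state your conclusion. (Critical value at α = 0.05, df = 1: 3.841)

4.726; not consistent

Total ratio parts = 16. Expected numbers out of 646:
  red-kerneled: 646 × 15/16 = 605.625
  white-kerneled: 646 × 1/16 = 40.375
χ² = Σ (O − E)² / E
  red-kerneled: (619 − 605.625)² / 605.625 = 0.2954
  white-kerneled: (27 − 40.375)² / 40.375 = 4.4307
χ² = 0.2954 + 4.4307 = 4.7261 ≈ 4.726
Degrees of freedom = 2 − 1 = 1; critical value at α = 0.05 is 3.841.
Since 4.726 > 3.841, we reject the null hypothesis — the data do not fit the 15:1 ratio.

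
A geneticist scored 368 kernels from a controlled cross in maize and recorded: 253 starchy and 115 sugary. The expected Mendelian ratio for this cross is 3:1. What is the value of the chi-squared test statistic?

Expected counts for N = 368 under a 3:1 ratio (total parts = 4):
  starchy: 368 × 3/4 = 276
  sugary: 368 × 1/4 = 92
χ² = Σ (O − E)² / E
  starchy: (253 − 276)² / 276 = 1.9167
  sugary: (115 − 92)² / 92 = 5.7500
χ² = 1.9167 + 5.7500 = 7.6667 ≈ 7.667

7.667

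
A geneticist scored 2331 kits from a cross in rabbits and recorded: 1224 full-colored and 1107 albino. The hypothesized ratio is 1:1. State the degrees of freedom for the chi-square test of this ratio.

1

A goodness-of-fit test with 2 phenotype classes has df = 2 − 1 = 1.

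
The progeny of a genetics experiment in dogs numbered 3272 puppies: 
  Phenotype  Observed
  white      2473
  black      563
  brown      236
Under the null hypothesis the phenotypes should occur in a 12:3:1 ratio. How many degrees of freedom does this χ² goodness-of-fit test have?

2

A goodness-of-fit test with 3 phenotype classes has df = 3 − 1 = 2.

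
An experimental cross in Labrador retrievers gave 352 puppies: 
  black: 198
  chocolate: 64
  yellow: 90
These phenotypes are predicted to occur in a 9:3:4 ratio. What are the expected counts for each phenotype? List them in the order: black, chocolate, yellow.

198, 66, 88

Under the 9:3:4 hypothesis (Σ ratio = 16, N = 352):
  black: 352 × 9/16 = 198
  chocolate: 352 × 3/16 = 66
  yellow: 352 × 4/16 = 88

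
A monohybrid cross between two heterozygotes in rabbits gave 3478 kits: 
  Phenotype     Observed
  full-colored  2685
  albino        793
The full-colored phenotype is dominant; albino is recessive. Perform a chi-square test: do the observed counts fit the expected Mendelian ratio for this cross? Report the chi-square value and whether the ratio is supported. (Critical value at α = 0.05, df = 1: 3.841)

For a monohybrid cross between heterozygotes with complete dominance, the expected phenotypic ratio is 3:1.
Expected counts for N = 3478 under a 3:1 ratio (total parts = 4):
  full-colored: 3478 × 3/4 = 2608.5
  albino: 3478 × 1/4 = 869.5
χ² = Σ (O − E)² / E
  full-colored: (2685 − 2608.5)² / 2608.5 = 2.2435
  albino: (793 − 869.5)² / 869.5 = 6.7306
χ² = 2.2435 + 6.7306 = 8.9741 ≈ 8.974
Degrees of freedom = 2 − 1 = 1; critical value at α = 0.05 is 3.841.
Since 8.974 > 3.841, we reject the null hypothesis — the data do not fit the 3:1 ratio.

8.974; not consistent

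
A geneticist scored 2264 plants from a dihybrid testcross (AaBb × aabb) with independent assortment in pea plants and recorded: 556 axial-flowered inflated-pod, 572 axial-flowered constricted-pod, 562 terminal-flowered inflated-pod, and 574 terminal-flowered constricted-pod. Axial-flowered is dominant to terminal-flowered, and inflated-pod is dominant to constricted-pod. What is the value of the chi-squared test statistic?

0.382

A dihybrid testcross with independent assortment gives a 1:1:1:1 ratio.
Total ratio parts = 4. Expected numbers out of 2264:
  axial-flowered inflated-pod: 2264 × 1/4 = 566
  axial-flowered constricted-pod: 2264 × 1/4 = 566
  terminal-flowered inflated-pod: 2264 × 1/4 = 566
  terminal-flowered constricted-pod: 2264 × 1/4 = 566
χ² = Σ (O − E)² / E
  axial-flowered inflated-pod: (556 − 566)² / 566 = 0.1767
  axial-flowered constricted-pod: (572 − 566)² / 566 = 0.0636
  terminal-flowered inflated-pod: (562 − 566)² / 566 = 0.0283
  terminal-flowered constricted-pod: (574 − 566)² / 566 = 0.1131
χ² = 0.1767 + 0.0636 + 0.0283 + 0.1131 = 0.3817 ≈ 0.382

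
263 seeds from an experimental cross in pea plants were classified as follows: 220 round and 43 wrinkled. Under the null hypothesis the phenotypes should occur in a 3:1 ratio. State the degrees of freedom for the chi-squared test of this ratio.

1

A goodness-of-fit test with 2 phenotype classes has df = 2 − 1 = 1.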